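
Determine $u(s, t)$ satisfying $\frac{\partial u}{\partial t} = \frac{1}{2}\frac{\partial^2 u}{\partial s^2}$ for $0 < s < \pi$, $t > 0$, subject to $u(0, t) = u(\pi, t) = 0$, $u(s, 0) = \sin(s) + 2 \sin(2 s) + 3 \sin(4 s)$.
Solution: Separating variables: $u = \sum c_n e^{-n^2t/2} \sin(ns)$. From $u(s,0) = \sin(s) + 2 \sin(2 s) + 3 \sin(4 s)$: $c_1=1, c_2=2, c_4=3$.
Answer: $u(s, t) = 2 e^{-2 t} \sin(2 s) + 3 e^{-8 t} \sin(4 s) + e^{-t/2} \sin(s)$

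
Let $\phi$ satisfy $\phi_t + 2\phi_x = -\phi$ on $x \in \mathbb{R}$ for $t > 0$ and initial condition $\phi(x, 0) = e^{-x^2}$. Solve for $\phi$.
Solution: Substitute $\phi = e^{-t}u$, i.e. $u = e^{t}\phi$.
By the product rule, $\phi_t = e^{-t}(u_t - u)$, $\phi_x = e^{-t}u_x$.
Substituting into the PDE and dividing by $e^{-t}$: $u_t - u + 2u_x = -u$.
The lower-order terms cancel, leaving the standard advection equation $u_t + 2u_x = 0$.
Initial data for $u$: $u(x,0) = \phi(x,0) = e^{-x^2}$.
Solve for $u$:
  By method of characteristics (waves move right with speed 2):
  Along characteristics $x - 2t =$ const, $u$ is constant, so $u(x,t) = f(x - 2t)$ with $f = u( \cdot , 0)$.
Hence $u(x,t) = e^{-(-2 t + x)^2}$.
Transform back: $\phi(x,t) = e^{-t}u(x,t)$.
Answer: $\phi(x, t) = e^{-t} e^{-(-2 t + x)^2}$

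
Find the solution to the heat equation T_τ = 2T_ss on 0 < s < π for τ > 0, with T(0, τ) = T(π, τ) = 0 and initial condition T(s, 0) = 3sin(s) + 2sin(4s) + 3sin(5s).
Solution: Using separation of variables T = X(s)G(τ):
Eigenfunctions: sin(ns), n = 1, 2, 3, ...
General solution: T(s, τ) = Σ c_n sin(ns) exp(-2n² τ)
Matching T(s,0) = 3sin(s) + 2sin(4s) + 3sin(5s) term by term: c_1=3, c_4=2, c_5=3.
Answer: T(s, τ) = 3exp(-2τ)sin(s) + 2exp(-32τ)sin(4s) + 3exp(-50τ)sin(5s)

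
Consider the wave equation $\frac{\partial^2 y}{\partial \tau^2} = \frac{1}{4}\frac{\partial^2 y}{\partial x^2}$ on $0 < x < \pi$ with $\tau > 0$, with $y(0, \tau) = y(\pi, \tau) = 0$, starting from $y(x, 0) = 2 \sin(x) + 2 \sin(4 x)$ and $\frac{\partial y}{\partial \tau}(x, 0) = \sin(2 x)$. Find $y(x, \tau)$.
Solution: Using separation of variables $y = X(x)T(\tau)$:
Eigenfunctions: $\sin(nx)$, $n = 1, 2, 3, \ldots$
General solution: $y(x, \tau) = \sum [A_n \cos(n \tau/2) + B_n \sin(n \tau/2)] \sin(nx)$
From $y(x,0) = 2 \sin(x) + 2 \sin(4 x)$: $A_1=2, A_4=2$. From $y_{\tau}(x,0) = \sin(2 x)$, using $y_{\tau}(x,0) = \sum \omega_n B_n \sin(nx)$ with $\omega_n = n/2$: $B_2 = 1/1 = 1$.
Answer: $y(x, \tau) = \sin(\tau) \sin(2 x) + 2 \sin(x) \cos(\tau/2) + 2 \sin(4 x) \cos(2 \tau)$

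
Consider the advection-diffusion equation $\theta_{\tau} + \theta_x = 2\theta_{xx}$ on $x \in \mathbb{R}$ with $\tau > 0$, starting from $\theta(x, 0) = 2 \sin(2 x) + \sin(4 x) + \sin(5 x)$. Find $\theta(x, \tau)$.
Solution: Change to a moving frame: let $\eta = x - \tau$, $\sigma = \tau$ and write $\theta(x,\tau) = u(\eta,\sigma)$.
By the chain rule $\theta_{\tau} = u_{\sigma} - u_{\eta}$, $\theta_x = u_{\eta}$, $\theta_{xx} = u_{\eta\eta}$.
Then $\theta_{\tau} + \theta_x = u_{\sigma}$: the advection term cancels and the PDE becomes the heat equation $u_{\sigma} = 2u_{\eta\eta}$ on $\eta \in \mathbb{R}$.
Initial data: $u(\eta,0) = \theta(\eta,0) = 2 \sin(2 \eta) + \sin(4 \eta) + \sin(5 \eta)$.
On $\eta \in \mathbb{R}$ each mode satisfies $(\sin(n\eta))'' = -n^2 \sin(n\eta)$, so $e^{-2n^2\sigma} \sin(n\eta)$ solves the heat equation; by superposition $u(\eta,\sigma) = \sum c_n e^{-2n^2\sigma} \sin(n\eta)$.
Reading off the coefficients: $c_2=2, c_4=1, c_5=1$, so $u(\eta,\sigma) = 2 e^{-8 \sigma} \sin(2 \eta) + e^{-32 \sigma} \sin(4 \eta) + e^{-50 \sigma} \sin(5 \eta)$.
Substituting back $\eta = x - \tau$, $\sigma = \tau$: $\theta(x,\tau) = u(x - \tau, \tau)$.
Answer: $\theta(x, \tau) = -2 e^{-8 \tau} \sin(2 \tau - 2 x) -  e^{-32 \tau} \sin(4 \tau - 4 x) -  e^{-50 \tau} \sin(5 \tau - 5 x)$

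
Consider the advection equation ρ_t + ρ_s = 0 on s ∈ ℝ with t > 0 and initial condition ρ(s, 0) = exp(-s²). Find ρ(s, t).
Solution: By characteristics (ds/dt = 1), ρ(s,t) = f(s - t) with f = ρ(·, 0).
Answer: ρ(s, t) = exp(-(s - t)²)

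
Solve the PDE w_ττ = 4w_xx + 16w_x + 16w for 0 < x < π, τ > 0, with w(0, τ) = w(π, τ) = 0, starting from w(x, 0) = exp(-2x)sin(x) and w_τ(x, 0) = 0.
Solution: Substitute w = exp(-2x)u, i.e. u = exp(2x)w.
By the product rule, w_x = exp(-2x)(u_x - 2u), w_xx = exp(-2x)(u_xx - 4u_x + 4u), w_ττ = exp(-2x)u_ττ.
Substituting into the PDE and dividing by exp(-2x): u_ττ = 4(u_xx - 4u_x + 4u) + 16(u_x - 2u) + 16u.
The lower-order terms cancel, leaving the standard wave equation u_ττ = 4u_xx.
Initial data for u: u(x,0) = exp(2x)w(x,0) = sin(x); u_τ(x,0) = exp(2x)w_τ(x,0) = 0. The boundary conditions carry over: u(0,τ) = u(π,τ) = 0.
Solve for u:
  Using separation of variables u = X(x)T(τ):
  Eigenfunctions: sin(nx), n = 1, 2, 3, ...
  General solution: u(x, τ) = Σ [A_n cos(2n τ) + B_n sin(2n τ)] sin(nx)
  From u(x,0) = sin(x): A_1=1. From u_τ(x,0) = 0: all B_n = 0.
Hence u(x,τ) = sin(x)cos(2τ).
Transform back: w(x,τ) = exp(-2x)u(x,τ).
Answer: w(x, τ) = exp(-2x)sin(x)cos(2τ)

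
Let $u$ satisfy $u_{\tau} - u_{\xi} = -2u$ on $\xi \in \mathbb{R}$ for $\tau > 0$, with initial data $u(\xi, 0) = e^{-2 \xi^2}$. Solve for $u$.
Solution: Substitute $u = e^{-2\tau}w$, i.e. $w = e^{2\tau}u$.
By the product rule, $u_{\tau} = e^{-2\tau}(w_{\tau} - 2w)$, $u_{\xi} = e^{-2\tau}w_{\xi}$.
Substituting into the PDE and dividing by $e^{-2\tau}$: $w_{\tau} - 2w - w_{\xi} = -2w$.
The lower-order terms cancel, leaving the standard advection equation $w_{\tau} - w_{\xi} = 0$.
Initial data for $w$: $w(\xi,0) = u(\xi,0) = e^{-2 \xi^2}$.
Solve for $w$:
  By method of characteristics (waves move left with speed 1):
  Along characteristics $\xi + \tau =$ const, $w$ is constant, so $w(\xi,\tau) = f(\xi + \tau)$ with $f = w( \cdot , 0)$.
Hence $w(\xi,\tau) = e^{-2 (\xi + \tau)^2}$.
Transform back: $u(\xi,\tau) = e^{-2\tau}w(\xi,\tau)$.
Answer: $u(\xi, \tau) = e^{-2 \tau} e^{-2 (\tau + \xi)^2}$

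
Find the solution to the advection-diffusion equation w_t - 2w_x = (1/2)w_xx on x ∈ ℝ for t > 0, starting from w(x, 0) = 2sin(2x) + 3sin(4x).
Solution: Moving frame: η = x + 2t, σ = t, w = u(η,σ), so w_t = u_σ + 2u_η and w_xx = u_ηη.
Hence w_t - 2w_x = u_σ and the PDE becomes the heat equation u_σ = (1/2)u_ηη on η ∈ ℝ.
Initial data: u(η,0) = w(η,0) = 2sin(2η) + 3sin(4η). Each mode sin(nη) decays as exp(-n²σ/2) on ℝ, so u(η,σ) = Σ c_n exp(-n²σ/2) sin(nη) with c_2=2, c_4=3: u(η,σ) = 2exp(-2σ)sin(2η) + 3exp(-8σ)sin(4η).
Substituting back: w(x,t) = u(x + 2t, t).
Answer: w(x, t) = 2exp(-2t)sin(4t + 2x) + 3exp(-8t)sin(8t + 4x)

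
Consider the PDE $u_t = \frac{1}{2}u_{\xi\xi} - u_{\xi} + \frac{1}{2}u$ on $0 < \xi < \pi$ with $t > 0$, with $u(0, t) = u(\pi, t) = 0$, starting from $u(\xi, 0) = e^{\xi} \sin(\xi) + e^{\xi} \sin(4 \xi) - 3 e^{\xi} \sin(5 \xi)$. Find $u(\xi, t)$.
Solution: Substitute $u = e^{\xi}w$.
Then $u_{\xi} = e^{\xi}(w_{\xi} + w)$, $u_{\xi\xi} = e^{\xi}(w_{\xi\xi} + 2w_{\xi} + w)$, $u_t = e^{\xi}w_t$; substituting and dividing by $e^{\xi}$, the lower-order terms cancel: $w_t = \frac{1}{2}w_{\xi\xi}$ (standard heat equation).
Data for $w$: $w(\xi,0) = e^{-\xi}u(\xi,0) = \sin(\xi) + \sin(4 \xi) - 3 \sin(5 \xi)$. The boundary conditions carry over: $w(0,t) = w(\pi,t) = 0$.
Separating variables: $w = \sum c_n e^{-n^2t/2} \sin(n\xi)$. From $w(\xi,0) = \sin(\xi) + \sin(4 \xi) - 3 \sin(5 \xi)$: $c_1=1, c_4=1, c_5=-3$.
So $w(\xi,t) = e^{-8 t} \sin(4 \xi) + e^{-t/2} \sin(\xi) - 3 e^{-25 t/2} \sin(5 \xi)$, and $u(\xi,t) = e^{\xi}w(\xi,t)$.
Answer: $u(\xi, t) = e^{\xi} e^{-8 t} \sin(4 \xi) + e^{\xi} e^{-t/2} \sin(\xi) - 3 e^{\xi} e^{-25 t/2} \sin(5 \xi)$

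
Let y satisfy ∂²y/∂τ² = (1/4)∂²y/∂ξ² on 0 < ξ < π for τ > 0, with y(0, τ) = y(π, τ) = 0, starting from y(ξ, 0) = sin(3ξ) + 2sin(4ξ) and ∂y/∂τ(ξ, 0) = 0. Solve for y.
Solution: Separating variables: y = Σ [A_n cos(ω_n τ) + B_n sin(ω_n τ)] sin(nξ), ω_n = n/2. From ICs: A_3=1, A_4=2.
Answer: y(ξ, τ) = sin(3ξ)cos(3τ/2) + 2sin(4ξ)cos(2τ)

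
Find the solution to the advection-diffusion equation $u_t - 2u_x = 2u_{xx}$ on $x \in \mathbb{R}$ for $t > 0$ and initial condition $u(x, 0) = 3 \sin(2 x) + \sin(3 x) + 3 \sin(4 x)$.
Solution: Change to a moving frame: let $\eta = x + 2t$, $\sigma = t$ and write $u(x,t) = w(\eta,\sigma)$.
By the chain rule $u_t = w_{\sigma} + 2w_{\eta}$, $u_x = w_{\eta}$, $u_{xx} = w_{\eta\eta}$.
Then $u_t - 2u_x = w_{\sigma}$: the advection term cancels and the PDE becomes the heat equation $w_{\sigma} = 2w_{\eta\eta}$ on $\eta \in \mathbb{R}$.
Initial data: $w(\eta,0) = u(\eta,0) = 3 \sin(2 \eta) + \sin(3 \eta) + 3 \sin(4 \eta)$.
On $\eta \in \mathbb{R}$ each mode satisfies $(\sin(n\eta))'' = -n^2 \sin(n\eta)$, so $e^{-2n^2\sigma} \sin(n\eta)$ solves the heat equation; by superposition $w(\eta,\sigma) = \sum c_n e^{-2n^2\sigma} \sin(n\eta)$.
Reading off the coefficients: $c_2=3, c_3=1, c_4=3$, so $w(\eta,\sigma) = 3 e^{-8 \sigma} \sin(2 \eta) + e^{-18 \sigma} \sin(3 \eta) + 3 e^{-32 \sigma} \sin(4 \eta)$.
Substituting back $\eta = x + 2t$, $\sigma = t$: $u(x,t) = w(x + 2t, t)$.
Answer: $u(x, t) = 3 e^{-8 t} \sin(4 t + 2 x) + e^{-18 t} \sin(6 t + 3 x) + 3 e^{-32 t} \sin(8 t + 4 x)$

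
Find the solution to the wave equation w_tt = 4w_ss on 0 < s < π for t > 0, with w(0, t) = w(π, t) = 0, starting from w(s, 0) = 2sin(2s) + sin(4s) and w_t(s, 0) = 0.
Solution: Using separation of variables w = X(s)T(t):
Eigenfunctions: sin(ns), n = 1, 2, 3, ...
General solution: w(s, t) = Σ [A_n cos(2n t) + B_n sin(2n t)] sin(ns)
From w(s,0) = 2sin(2s) + sin(4s): A_2=2, A_4=1. From w_t(s,0) = 0: all B_n = 0.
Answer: w(s, t) = 2sin(2s)cos(4t) + sin(4s)cos(8t)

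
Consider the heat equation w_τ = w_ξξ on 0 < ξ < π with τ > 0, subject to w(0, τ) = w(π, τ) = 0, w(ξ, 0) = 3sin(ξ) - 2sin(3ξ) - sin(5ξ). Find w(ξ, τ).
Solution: Using separation of variables w = X(ξ)T(τ):
Eigenfunctions: sin(nξ), n = 1, 2, 3, ...
General solution: w(ξ, τ) = Σ c_n sin(nξ) exp(-n² τ)
Matching w(ξ,0) = 3sin(ξ) - 2sin(3ξ) - sin(5ξ) term by term: c_1=3, c_3=-2, c_5=-1.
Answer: w(ξ, τ) = 3exp(-τ)sin(ξ) - 2exp(-9τ)sin(3ξ) - exp(-25τ)sin(5ξ)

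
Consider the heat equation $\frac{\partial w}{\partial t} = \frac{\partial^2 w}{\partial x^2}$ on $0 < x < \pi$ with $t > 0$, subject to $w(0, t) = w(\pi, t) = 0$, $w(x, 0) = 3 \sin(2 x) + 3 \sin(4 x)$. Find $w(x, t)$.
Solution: Separating variables: $w = \sum c_n e^{-n^2t} \sin(nx)$. From $w(x,0) = 3 \sin(2 x) + 3 \sin(4 x)$: $c_2=3, c_4=3$.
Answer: $w(x, t) = 3 e^{-4 t} \sin(2 x) + 3 e^{-16 t} \sin(4 x)$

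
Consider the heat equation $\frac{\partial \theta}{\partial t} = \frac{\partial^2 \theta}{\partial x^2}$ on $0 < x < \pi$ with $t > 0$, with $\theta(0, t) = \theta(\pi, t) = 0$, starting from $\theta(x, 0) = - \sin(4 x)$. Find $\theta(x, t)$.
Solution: Separating variables: $\theta = \sum c_n e^{-n^2t} \sin(nx)$. From $\theta(x,0) = - \sin(4 x)$: $c_4=-1$.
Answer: $\theta(x, t) = - e^{-16 t} \sin(4 x)$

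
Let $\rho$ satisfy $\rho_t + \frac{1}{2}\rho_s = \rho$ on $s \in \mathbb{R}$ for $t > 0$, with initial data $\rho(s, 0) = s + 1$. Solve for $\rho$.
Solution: Substitute $\rho = e^{t}u$.
Then $\rho_t = e^{t}(u_t + u)$, $\rho_s = e^{t}u_s$; substituting and dividing by $e^{t}$, the lower-order terms cancel: $u_t + \frac{1}{2}u_s = 0$ (standard advection equation).
Data for $u$: $u(s,0) = \rho(s,0) = s + 1$.
By characteristics ($ds/dt = 1/2$), $u(s,t) = f(s - \frac{1}{2}t)$ with $f = u( \cdot , 0)$.
So $u(s,t) = s - \frac{1}{2} t + 1$, and $\rho(s,t) = e^{t}u(s,t)$.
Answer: $\rho(s, t) = s e^{t} - \frac{1}{2} t e^{t} + e^{t}$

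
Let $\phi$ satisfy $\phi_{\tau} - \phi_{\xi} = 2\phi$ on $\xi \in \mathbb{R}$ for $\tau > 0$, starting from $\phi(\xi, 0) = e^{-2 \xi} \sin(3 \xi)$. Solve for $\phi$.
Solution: Substitute $\phi = e^{-2\xi}u$.
Then $\phi_{\xi} = e^{-2\xi}(u_{\xi} - 2u)$, $\phi_{\tau} = e^{-2\xi}u_{\tau}$; substituting and dividing by $e^{-2\xi}$, the lower-order terms cancel: $u_{\tau} - u_{\xi} = 0$ (standard advection equation).
Data for $u$: $u(\xi,0) = e^{2\xi}\phi(\xi,0) = \sin(3 \xi)$.
By characteristics ($d\xi/d\tau = -1$), $u(\xi,\tau) = f(\xi + \tau)$ with $f = u( \cdot , 0)$.
So $u(\xi,\tau) = \sin(3 \xi + 3 \tau)$, and $\phi(\xi,\tau) = e^{-2\xi}u(\xi,\tau)$.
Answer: $\phi(\xi, \tau) = e^{-2 \xi} \sin(3 \tau + 3 \xi)$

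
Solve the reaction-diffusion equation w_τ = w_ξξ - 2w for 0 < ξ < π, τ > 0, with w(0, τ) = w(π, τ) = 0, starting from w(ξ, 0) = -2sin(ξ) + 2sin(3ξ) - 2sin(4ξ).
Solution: Substitute w = exp(-2τ)u.
Then w_τ = exp(-2τ)(u_τ - 2u), w_ξξ = exp(-2τ)u_ξξ; substituting and dividing by exp(-2τ), the lower-order terms cancel: u_τ = u_ξξ (standard heat equation).
Data for u: u(ξ,0) = w(ξ,0) = -2sin(ξ) + 2sin(3ξ) - 2sin(4ξ). The boundary conditions carry over: u(0,τ) = u(π,τ) = 0.
Separating variables: u = Σ c_n exp(-n²τ) sin(nξ). From u(ξ,0) = -2sin(ξ) + 2sin(3ξ) - 2sin(4ξ): c_1=-2, c_3=2, c_4=-2.
So u(ξ,τ) = -2exp(-τ)sin(ξ) + 2exp(-9τ)sin(3ξ) - 2exp(-16τ)sin(4ξ), and w(ξ,τ) = exp(-2τ)u(ξ,τ).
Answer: w(ξ, τ) = -2exp(-3τ)sin(ξ) + 2exp(-11τ)sin(3ξ) - 2exp(-18τ)sin(4ξ)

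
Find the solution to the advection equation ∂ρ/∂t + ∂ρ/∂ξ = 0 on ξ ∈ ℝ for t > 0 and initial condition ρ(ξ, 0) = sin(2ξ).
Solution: By method of characteristics (waves move right with speed 1):
Along characteristics ξ - t = const, ρ is constant, so ρ(ξ,t) = f(ξ - t) with f = ρ(·, 0).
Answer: ρ(ξ, t) = -sin(2t - 2ξ)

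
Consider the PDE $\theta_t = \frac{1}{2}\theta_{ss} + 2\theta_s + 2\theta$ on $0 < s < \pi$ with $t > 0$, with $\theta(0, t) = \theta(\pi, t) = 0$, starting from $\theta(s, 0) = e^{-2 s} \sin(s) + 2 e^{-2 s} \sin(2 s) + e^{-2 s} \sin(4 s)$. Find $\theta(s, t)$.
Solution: Substitute $\theta = e^{-2s}u$, i.e. $u = e^{2s}\theta$.
By the product rule, $\theta_s = e^{-2s}(u_s - 2u)$, $\theta_{ss} = e^{-2s}(u_{ss} - 4u_s + 4u)$, $\theta_t = e^{-2s}u_t$.
Substituting into the PDE and dividing by $e^{-2s}$: $u_t = \frac{1}{2}(u_{ss} - 4u_s + 4u) + 2(u_s - 2u) + 2u$.
The lower-order terms cancel, leaving the standard heat equation $u_t = \frac{1}{2}u_{ss}$.
Initial data for $u$: $u(s,0) = e^{2s}\theta(s,0) = \sin(s) + 2 \sin(2 s) + \sin(4 s)$. The boundary conditions carry over: $u(0,t) = u(\pi,t) = 0$.
Solve for $u$:
  Using separation of variables $u = X(s)G(t)$:
  Eigenfunctions: $\sin(ns)$, $n = 1, 2, 3, \ldots$
  General solution: $u(s, t) = \sum c_n \sin(ns) e^{-n^2 t/2}$
  Matching $u(s,0) = \sin(s) + 2 \sin(2 s) + \sin(4 s)$ term by term: $c_1=1, c_2=2, c_4=1$.
Hence $u(s,t) = 2 e^{-2 t} \sin(2 s) + e^{-8 t} \sin(4 s) + e^{-t/2} \sin(s)$.
Transform back: $\theta(s,t) = e^{-2s}u(s,t)$.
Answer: $\theta(s, t) = 2 e^{-2 s} e^{-2 t} \sin(2 s) + e^{-2 s} e^{-8 t} \sin(4 s) + e^{-2 s} e^{-t/2} \sin(s)$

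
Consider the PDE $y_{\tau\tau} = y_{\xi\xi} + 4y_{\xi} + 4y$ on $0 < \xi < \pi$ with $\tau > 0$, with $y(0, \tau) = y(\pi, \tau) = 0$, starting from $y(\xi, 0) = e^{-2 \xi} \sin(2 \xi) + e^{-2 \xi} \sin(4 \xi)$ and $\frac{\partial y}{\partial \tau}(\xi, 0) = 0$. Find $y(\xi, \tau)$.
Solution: Substitute $y = e^{-2\xi}u$.
Then $y_{\xi} = e^{-2\xi}(u_{\xi} - 2u)$, $y_{\xi\xi} = e^{-2\xi}(u_{\xi\xi} - 4u_{\xi} + 4u)$, $y_{\tau\tau} = e^{-2\xi}u_{\tau\tau}$; substituting and dividing by $e^{-2\xi}$, the lower-order terms cancel: $u_{\tau\tau} = u_{\xi\xi}$ (standard wave equation).
Data for $u$: $u(\xi,0) = e^{2\xi}y(\xi,0) = \sin(2 \xi) + \sin(4 \xi)$; $u_{\tau}(\xi,0) = e^{2\xi}y_{\tau}(\xi,0) = 0$. The boundary conditions carry over: $u(0,\tau) = u(\pi,\tau) = 0$.
Separating variables: $u = \sum [A_n \cos(\omega_n \tau) + B_n \sin(\omega_n \tau)] \sin(n\xi)$, $\omega_n = n$. From ICs: $A_2=1, A_4=1$.
So $u(\xi,\tau) = \sin(2 \xi) \cos(2 \tau) + \sin(4 \xi) \cos(4 \tau)$, and $y(\xi,\tau) = e^{-2\xi}u(\xi,\tau)$.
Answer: $y(\xi, \tau) = e^{-2 \xi} \sin(2 \xi) \cos(2 \tau) + e^{-2 \xi} \sin(4 \xi) \cos(4 \tau)$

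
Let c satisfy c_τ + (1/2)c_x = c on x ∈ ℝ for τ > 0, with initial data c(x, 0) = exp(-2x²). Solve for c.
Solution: Substitute c = exp(τ)u, i.e. u = exp(-τ)c.
By the product rule, c_τ = exp(τ)(u_τ + u), c_x = exp(τ)u_x.
Substituting into the PDE and dividing by exp(τ): u_τ + u + (1/2)u_x = u.
The lower-order terms cancel, leaving the standard advection equation u_τ + (1/2)u_x = 0.
Initial data for u: u(x,0) = c(x,0) = exp(-2x²).
Solve for u:
  By method of characteristics (waves move right with speed 1/2):
  Along characteristics x - (1/2)τ = const, u is constant, so u(x,τ) = f(x - (1/2)τ) with f = u(·, 0).
Hence u(x,τ) = exp(-2(x - τ/2)²).
Transform back: c(x,τ) = exp(τ)u(x,τ).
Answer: c(x, τ) = exp(τ)exp(-2(x - τ/2)²)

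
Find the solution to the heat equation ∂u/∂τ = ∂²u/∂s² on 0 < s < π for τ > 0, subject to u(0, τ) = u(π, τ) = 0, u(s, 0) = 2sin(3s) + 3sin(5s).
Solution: Separating variables: u = Σ c_n exp(-n²τ) sin(ns). From u(s,0) = 2sin(3s) + 3sin(5s): c_3=2, c_5=3.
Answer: u(s, τ) = 2exp(-9τ)sin(3s) + 3exp(-25τ)sin(5s)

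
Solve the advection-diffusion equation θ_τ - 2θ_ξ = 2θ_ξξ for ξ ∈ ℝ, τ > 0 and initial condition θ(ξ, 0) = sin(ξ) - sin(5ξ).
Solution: Moving frame: η = ξ + 2τ, σ = τ, θ = u(η,σ), so θ_τ = u_σ + 2u_η and θ_ξξ = u_ηη.
Hence θ_τ - 2θ_ξ = u_σ and the PDE becomes the heat equation u_σ = 2u_ηη on η ∈ ℝ.
Initial data: u(η,0) = θ(η,0) = sin(η) - sin(5η). Each mode sin(nη) decays as exp(-2n²σ) on ℝ, so u(η,σ) = Σ c_n exp(-2n²σ) sin(nη) with c_1=1, c_5=-1: u(η,σ) = exp(-2σ)sin(η) - exp(-50σ)sin(5η).
Substituting back: θ(ξ,τ) = u(ξ + 2τ, τ).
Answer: θ(ξ, τ) = exp(-2τ)sin(ξ + 2τ) - exp(-50τ)sin(5ξ + 10τ)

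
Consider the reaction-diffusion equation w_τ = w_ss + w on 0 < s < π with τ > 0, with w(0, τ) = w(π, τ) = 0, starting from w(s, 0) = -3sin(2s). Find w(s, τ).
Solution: Substitute w = exp(τ)u, i.e. u = exp(-τ)w.
By the product rule, w_τ = exp(τ)(u_τ + u), w_ss = exp(τ)u_ss.
Substituting into the PDE and dividing by exp(τ): u_τ + u = u_ss + u.
The lower-order terms cancel, leaving the standard heat equation u_τ = u_ss.
Initial data for u: u(s,0) = w(s,0) = -3sin(2s). The boundary conditions carry over: u(0,τ) = u(π,τ) = 0.
Solve for u:
  Using separation of variables u = X(s)T(τ):
  Eigenfunctions: sin(ns), n = 1, 2, 3, ...
  General solution: u(s, τ) = Σ c_n sin(ns) exp(-n² τ)
  Matching u(s,0) = -3sin(2s) term by term: c_2=-3.
Hence u(s,τ) = -3exp(-4τ)sin(2s).
Transform back: w(s,τ) = exp(τ)u(s,τ).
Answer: w(s, τ) = -3exp(-3τ)sin(2s)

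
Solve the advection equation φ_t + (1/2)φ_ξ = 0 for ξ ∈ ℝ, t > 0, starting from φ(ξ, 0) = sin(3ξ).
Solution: By characteristics (dξ/dt = 1/2), φ(ξ,t) = f(ξ - (1/2)t) with f = φ(·, 0).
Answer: φ(ξ, t) = -sin(3t/2 - 3ξ)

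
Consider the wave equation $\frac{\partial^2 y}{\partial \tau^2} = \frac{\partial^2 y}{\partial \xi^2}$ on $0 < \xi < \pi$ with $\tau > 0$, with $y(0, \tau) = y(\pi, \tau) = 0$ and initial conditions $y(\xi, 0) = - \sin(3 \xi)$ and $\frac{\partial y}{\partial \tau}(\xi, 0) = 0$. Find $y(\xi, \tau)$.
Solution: Separating variables: $y = \sum [A_n \cos(\omega_n \tau) + B_n \sin(\omega_n \tau)] \sin(n\xi)$, $\omega_n = n$. From ICs: $A_3=-1$.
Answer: $y(\xi, \tau) = - \sin(3 \xi) \cos(3 \tau)$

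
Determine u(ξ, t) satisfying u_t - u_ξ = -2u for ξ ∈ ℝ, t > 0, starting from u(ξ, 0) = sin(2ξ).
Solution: Substitute u = exp(-2t)w, i.e. w = exp(2t)u.
By the product rule, u_t = exp(-2t)(w_t - 2w), u_ξ = exp(-2t)w_ξ.
Substituting into the PDE and dividing by exp(-2t): w_t - 2w - w_ξ = -2w.
The lower-order terms cancel, leaving the standard advection equation w_t - w_ξ = 0.
Initial data for w: w(ξ,0) = u(ξ,0) = sin(2ξ).
Solve for w:
  By method of characteristics (waves move left with speed 1):
  Along characteristics ξ + t = const, w is constant, so w(ξ,t) = f(ξ + t) with f = w(·, 0).
Hence w(ξ,t) = sin(2t + 2ξ).
Transform back: u(ξ,t) = exp(-2t)w(ξ,t).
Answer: u(ξ, t) = exp(-2t)sin(2t + 2ξ)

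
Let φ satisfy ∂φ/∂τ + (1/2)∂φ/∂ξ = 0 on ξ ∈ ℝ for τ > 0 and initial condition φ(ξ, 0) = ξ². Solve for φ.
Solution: By method of characteristics (waves move right with speed 1/2):
Along characteristics ξ - (1/2)τ = const, φ is constant, so φ(ξ,τ) = f(ξ - (1/2)τ) with f = φ(·, 0).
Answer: φ(ξ, τ) = ξ² - ξτ + (1/4)τ²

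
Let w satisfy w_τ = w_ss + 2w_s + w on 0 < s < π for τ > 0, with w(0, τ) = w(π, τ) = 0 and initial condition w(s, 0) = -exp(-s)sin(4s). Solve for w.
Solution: Substitute w = exp(-s)u, i.e. u = exp(s)w.
By the product rule, w_s = exp(-s)(u_s - u), w_ss = exp(-s)(u_ss - 2u_s + u), w_τ = exp(-s)u_τ.
Substituting into the PDE and dividing by exp(-s): u_τ = (u_ss - 2u_s + u) + 2(u_s - u) + u.
The lower-order terms cancel, leaving the standard heat equation u_τ = u_ss.
Initial data for u: u(s,0) = exp(s)w(s,0) = -sin(4s). The boundary conditions carry over: u(0,τ) = u(π,τ) = 0.
Solve for u:
  Using separation of variables u = X(s)T(τ):
  Eigenfunctions: sin(ns), n = 1, 2, 3, ...
  General solution: u(s, τ) = Σ c_n sin(ns) exp(-n² τ)
  Matching u(s,0) = -sin(4s) term by term: c_4=-1.
Hence u(s,τ) = -exp(-16τ)sin(4s).
Transform back: w(s,τ) = exp(-s)u(s,τ).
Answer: w(s, τ) = -exp(-s)exp(-16τ)sin(4s)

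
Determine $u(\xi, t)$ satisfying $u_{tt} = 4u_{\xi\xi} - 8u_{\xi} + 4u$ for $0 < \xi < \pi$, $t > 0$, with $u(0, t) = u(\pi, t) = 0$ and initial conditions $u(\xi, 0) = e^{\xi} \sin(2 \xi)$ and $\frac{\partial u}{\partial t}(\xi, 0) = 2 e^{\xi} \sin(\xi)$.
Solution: Substitute $u = e^{\xi}w$, i.e. $w = e^{-\xi}u$.
By the product rule, $u_{\xi} = e^{\xi}(w_{\xi} + w)$, $u_{\xi\xi} = e^{\xi}(w_{\xi\xi} + 2w_{\xi} + w)$, $u_{tt} = e^{\xi}w_{tt}$.
Substituting into the PDE and dividing by $e^{\xi}$: $w_{tt} = 4(w_{\xi\xi} + 2w_{\xi} + w) - 8(w_{\xi} + w) + 4w$.
The lower-order terms cancel, leaving the standard wave equation $w_{tt} = 4w_{\xi\xi}$.
Initial data for $w$: $w(\xi,0) = e^{-\xi}u(\xi,0) = \sin(2 \xi)$; $w_t(\xi,0) = e^{-\xi}u_t(\xi,0) = 2 \sin(\xi)$. The boundary conditions carry over: $w(0,t) = w(\pi,t) = 0$.
Solve for $w$:
  Using separation of variables $w = X(\xi)T(t)$:
  Eigenfunctions: $\sin(n\xi)$, $n = 1, 2, 3, \ldots$
  General solution: $w(\xi, t) = \sum [A_n \cos(2n t) + B_n \sin(2n t)] \sin(n\xi)$
  From $w(\xi,0) = \sin(2 \xi)$: $A_2=1$. From $w_t(\xi,0) = 2 \sin(\xi)$, using $w_t(\xi,0) = \sum \omega_n B_n \sin(n\xi)$ with $\omega_n = 2n$: $B_1 = 2/2 = 1$.
Hence $w(\xi,t) = \sin(2 t) \sin(\xi) + \sin(2 \xi) \cos(4 t)$.
Transform back: $u(\xi,t) = e^{\xi}w(\xi,t)$.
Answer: $u(\xi, t) = e^{\xi} \sin(\xi) \sin(2 t) + e^{\xi} \sin(2 \xi) \cos(4 t)$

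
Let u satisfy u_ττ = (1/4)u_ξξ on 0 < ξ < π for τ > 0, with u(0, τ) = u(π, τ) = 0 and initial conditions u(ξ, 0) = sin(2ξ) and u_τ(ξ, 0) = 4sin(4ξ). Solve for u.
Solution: Using separation of variables u = X(ξ)T(τ):
Eigenfunctions: sin(nξ), n = 1, 2, 3, ...
General solution: u(ξ, τ) = Σ [A_n cos(n τ/2) + B_n sin(n τ/2)] sin(nξ)
From u(ξ,0) = sin(2ξ): A_2=1. From u_τ(ξ,0) = 4sin(4ξ), using u_τ(ξ,0) = Σ ω_n B_n sin(nξ) with ω_n = n/2: B_4 = 4/2 = 2.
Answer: u(ξ, τ) = sin(2ξ)cos(τ) + 2sin(4ξ)sin(2τ)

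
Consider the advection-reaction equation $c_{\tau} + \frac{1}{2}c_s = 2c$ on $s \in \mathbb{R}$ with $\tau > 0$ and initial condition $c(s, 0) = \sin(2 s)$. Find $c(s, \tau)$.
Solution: Substitute $c = e^{2\tau}u$.
Then $c_{\tau} = e^{2\tau}(u_{\tau} + 2u)$, $c_s = e^{2\tau}u_s$; substituting and dividing by $e^{2\tau}$, the lower-order terms cancel: $u_{\tau} + \frac{1}{2}u_s = 0$ (standard advection equation).
Data for $u$: $u(s,0) = c(s,0) = \sin(2 s)$.
By characteristics ($ds/d\tau = 1/2$), $u(s,\tau) = f(s - \frac{1}{2}\tau)$ with $f = u( \cdot , 0)$.
So $u(s,\tau) = \sin(2 s - \tau)$, and $c(s,\tau) = e^{2\tau}u(s,\tau)$.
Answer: $c(s, \tau) = - e^{2 \tau} \sin(\tau - 2 s)$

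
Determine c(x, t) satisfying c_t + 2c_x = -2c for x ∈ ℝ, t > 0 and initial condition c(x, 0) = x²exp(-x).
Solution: Substitute c = exp(-x)u.
Then c_x = exp(-x)(u_x - u), c_t = exp(-x)u_t; substituting and dividing by exp(-x), the lower-order terms cancel: u_t + 2u_x = 0 (standard advection equation).
Data for u: u(x,0) = exp(x)c(x,0) = x².
By characteristics (dx/dt = 2), u(x,t) = f(x - 2t) with f = u(·, 0).
So u(x,t) = 4t² - 4tx + x², and c(x,t) = exp(-x)u(x,t).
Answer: c(x, t) = 4t²exp(-x) - 4txexp(-x) + x²exp(-x)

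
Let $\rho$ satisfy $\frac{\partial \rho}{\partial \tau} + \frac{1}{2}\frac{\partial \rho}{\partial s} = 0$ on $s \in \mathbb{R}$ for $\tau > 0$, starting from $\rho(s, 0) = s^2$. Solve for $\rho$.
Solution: By characteristics ($ds/d\tau = 1/2$), $\rho(s,\tau) = f(s - \frac{1}{2}\tau)$ with $f = \rho( \cdot , 0)$.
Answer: $\rho(s, \tau) = \frac{1}{4} \tau^2 -  \tau s + s^2$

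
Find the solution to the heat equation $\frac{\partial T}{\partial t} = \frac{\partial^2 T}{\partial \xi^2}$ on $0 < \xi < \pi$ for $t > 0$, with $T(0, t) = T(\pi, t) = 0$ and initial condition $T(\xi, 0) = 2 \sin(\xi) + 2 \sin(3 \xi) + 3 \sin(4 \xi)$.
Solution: Using separation of variables $T = X(\xi)G(t)$:
Eigenfunctions: $\sin(n\xi)$, $n = 1, 2, 3, \ldots$
General solution: $T(\xi, t) = \sum c_n \sin(n\xi) e^{-n^2 t}$
Matching $T(\xi,0) = 2 \sin(\xi) + 2 \sin(3 \xi) + 3 \sin(4 \xi)$ term by term: $c_1=2, c_3=2, c_4=3$.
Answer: $T(\xi, t) = 2 e^{-t} \sin(\xi) + 2 e^{-9 t} \sin(3 \xi) + 3 e^{-16 t} \sin(4 \xi)$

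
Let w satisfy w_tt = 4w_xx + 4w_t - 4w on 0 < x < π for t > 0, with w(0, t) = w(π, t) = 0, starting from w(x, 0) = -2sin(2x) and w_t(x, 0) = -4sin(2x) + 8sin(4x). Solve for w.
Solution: Substitute w = exp(2t)u.
Then w_t = exp(2t)(u_t + 2u), w_tt = exp(2t)(u_tt + 4u_t + 4u), w_xx = exp(2t)u_xx; substituting and dividing by exp(2t), the lower-order terms cancel: u_tt = 4u_xx (standard wave equation).
Data for u: u(x,0) = w(x,0) = -2sin(2x); u_t(x,0) = w_t(x,0) - 2w(x,0) = 8sin(4x). The boundary conditions carry over: u(0,t) = u(π,t) = 0.
Separating variables: u = Σ [A_n cos(ω_n t) + B_n sin(ω_n t)] sin(nx), ω_n = 2n. From ICs (B_n = velocity coefficient / ω_n): A_2=-2, B_4=1.
So u(x,t) = sin(8t)sin(4x) - 2sin(2x)cos(4t), and w(x,t) = exp(2t)u(x,t).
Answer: w(x, t) = exp(2t)sin(8t)sin(4x) - 2exp(2t)sin(2x)cos(4t)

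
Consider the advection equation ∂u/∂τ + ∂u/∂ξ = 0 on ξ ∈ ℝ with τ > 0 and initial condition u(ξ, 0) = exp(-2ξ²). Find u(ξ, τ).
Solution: By method of characteristics (waves move right with speed 1):
Along characteristics ξ - τ = const, u is constant, so u(ξ,τ) = f(ξ - τ) with f = u(·, 0).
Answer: u(ξ, τ) = exp(-2(ξ - τ)²)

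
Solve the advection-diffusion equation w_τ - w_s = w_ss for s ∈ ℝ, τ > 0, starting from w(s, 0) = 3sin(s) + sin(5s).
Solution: Change to a moving frame: let η = s + τ, σ = τ and write w(s,τ) = u(η,σ).
By the chain rule w_τ = u_σ + u_η, w_s = u_η, w_ss = u_ηη.
Then w_τ - w_s = u_σ: the advection term cancels and the PDE becomes the heat equation u_σ = u_ηη on η ∈ ℝ.
Initial data: u(η,0) = w(η,0) = 3sin(η) + sin(5η).
On η ∈ ℝ each mode satisfies (sin(nη))″ = -n² sin(nη), so exp(-n²σ) sin(nη) solves the heat equation; by superposition u(η,σ) = Σ c_n exp(-n²σ) sin(nη).
Reading off the coefficients: c_1=3, c_5=1, so u(η,σ) = 3exp(-σ)sin(η) + exp(-25σ)sin(5η).
Substituting back η = s + τ, σ = τ: w(s,τ) = u(s + τ, τ).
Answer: w(s, τ) = 3exp(-τ)sin(s + τ) + exp(-25τ)sin(5s + 5τ)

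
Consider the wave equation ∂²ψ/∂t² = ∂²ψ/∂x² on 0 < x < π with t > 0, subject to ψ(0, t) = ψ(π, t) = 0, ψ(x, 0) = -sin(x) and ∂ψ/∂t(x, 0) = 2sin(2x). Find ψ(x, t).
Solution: Separating variables: ψ = Σ [A_n cos(ω_n t) + B_n sin(ω_n t)] sin(nx), ω_n = n. From ICs (B_n = velocity coefficient / ω_n): A_1=-1, B_2=1.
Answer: ψ(x, t) = sin(2t)sin(2x) - sin(x)cos(t)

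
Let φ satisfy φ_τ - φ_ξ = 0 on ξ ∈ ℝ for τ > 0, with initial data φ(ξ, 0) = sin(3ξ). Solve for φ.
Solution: By method of characteristics (waves move left with speed 1):
Along characteristics ξ + τ = const, φ is constant, so φ(ξ,τ) = f(ξ + τ) with f = φ(·, 0).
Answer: φ(ξ, τ) = sin(3ξ + 3τ)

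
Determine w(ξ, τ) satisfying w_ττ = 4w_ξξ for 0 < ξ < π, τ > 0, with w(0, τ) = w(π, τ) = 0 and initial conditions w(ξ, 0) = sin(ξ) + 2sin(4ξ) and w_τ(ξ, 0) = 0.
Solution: Separating variables: w = Σ [A_n cos(ω_n τ) + B_n sin(ω_n τ)] sin(nξ), ω_n = 2n. From ICs: A_1=1, A_4=2.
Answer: w(ξ, τ) = sin(ξ)cos(2τ) + 2sin(4ξ)cos(8τ)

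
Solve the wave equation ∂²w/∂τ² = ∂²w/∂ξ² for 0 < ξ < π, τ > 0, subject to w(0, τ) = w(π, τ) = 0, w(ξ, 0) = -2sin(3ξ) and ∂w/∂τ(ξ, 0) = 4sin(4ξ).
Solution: Using separation of variables w = X(ξ)T(τ):
Eigenfunctions: sin(nξ), n = 1, 2, 3, ...
General solution: w(ξ, τ) = Σ [A_n cos(n τ) + B_n sin(n τ)] sin(nξ)
From w(ξ,0) = -2sin(3ξ): A_3=-2. From w_τ(ξ,0) = 4sin(4ξ), using w_τ(ξ,0) = Σ ω_n B_n sin(nξ) with ω_n = n: B_4 = 4/4 = 1.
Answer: w(ξ, τ) = -2sin(3ξ)cos(3τ) + sin(4ξ)sin(4τ)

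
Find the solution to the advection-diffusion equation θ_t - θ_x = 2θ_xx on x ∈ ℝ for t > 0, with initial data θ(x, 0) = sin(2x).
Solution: Change to a moving frame: let η = x + t, σ = t and write θ(x,t) = u(η,σ).
By the chain rule θ_t = u_σ + u_η, θ_x = u_η, θ_xx = u_ηη.
Then θ_t - θ_x = u_σ: the advection term cancels and the PDE becomes the heat equation u_σ = 2u_ηη on η ∈ ℝ.
Initial data: u(η,0) = θ(η,0) = sin(2η).
On η ∈ ℝ each mode satisfies (sin(nη))″ = -n² sin(nη), so exp(-2n²σ) sin(nη) solves the heat equation; by superposition u(η,σ) = Σ c_n exp(-2n²σ) sin(nη).
Reading off the coefficients: c_2=1, so u(η,σ) = exp(-8σ)sin(2η).
Substituting back η = x + t, σ = t: θ(x,t) = u(x + t, t).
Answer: θ(x, t) = exp(-8t)sin(2t + 2x)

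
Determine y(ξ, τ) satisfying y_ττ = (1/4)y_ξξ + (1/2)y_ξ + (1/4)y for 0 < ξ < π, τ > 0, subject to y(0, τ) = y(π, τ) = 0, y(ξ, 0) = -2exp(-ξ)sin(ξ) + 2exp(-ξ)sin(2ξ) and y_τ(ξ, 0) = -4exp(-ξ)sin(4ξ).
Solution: Substitute y = exp(-ξ)u, i.e. u = exp(ξ)y.
By the product rule, y_ξ = exp(-ξ)(u_ξ - u), y_ξξ = exp(-ξ)(u_ξξ - 2u_ξ + u), y_ττ = exp(-ξ)u_ττ.
Substituting into the PDE and dividing by exp(-ξ): u_ττ = (1/4)(u_ξξ - 2u_ξ + u) + (1/2)(u_ξ - u) + (1/4)u.
The lower-order terms cancel, leaving the standard wave equation u_ττ = (1/4)u_ξξ.
Initial data for u: u(ξ,0) = exp(ξ)y(ξ,0) = -2sin(ξ) + 2sin(2ξ); u_τ(ξ,0) = exp(ξ)y_τ(ξ,0) = -4sin(4ξ). The boundary conditions carry over: u(0,τ) = u(π,τ) = 0.
Solve for u:
  Using separation of variables u = X(ξ)T(τ):
  Eigenfunctions: sin(nξ), n = 1, 2, 3, ...
  General solution: u(ξ, τ) = Σ [A_n cos(n τ/2) + B_n sin(n τ/2)] sin(nξ)
  From u(ξ,0) = -2sin(ξ) + 2sin(2ξ): A_1=-2, A_2=2. From u_τ(ξ,0) = -4sin(4ξ), using u_τ(ξ,0) = Σ ω_n B_n sin(nξ) with ω_n = n/2: B_4 = (-4)/2 = -2.
Hence u(ξ,τ) = -2sin(ξ)cos(τ/2) + 2sin(2ξ)cos(τ) - 2sin(4ξ)sin(2τ).
Transform back: y(ξ,τ) = exp(-ξ)u(ξ,τ).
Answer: y(ξ, τ) = -2exp(-ξ)sin(ξ)cos(τ/2) + 2exp(-ξ)sin(2ξ)cos(τ) - 2exp(-ξ)sin(4ξ)sin(2τ)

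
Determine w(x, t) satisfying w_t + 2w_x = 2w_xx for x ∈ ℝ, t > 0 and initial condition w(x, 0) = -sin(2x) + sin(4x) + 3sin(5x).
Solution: Moving frame: η = x - 2t, σ = t, w = u(η,σ), so w_t = u_σ - 2u_η and w_xx = u_ηη.
Hence w_t + 2w_x = u_σ and the PDE becomes the heat equation u_σ = 2u_ηη on η ∈ ℝ.
Initial data: u(η,0) = w(η,0) = -sin(2η) + sin(4η) + 3sin(5η). Each mode sin(nη) decays as exp(-2n²σ) on ℝ, so u(η,σ) = Σ c_n exp(-2n²σ) sin(nη) with c_2=-1, c_4=1, c_5=3: u(η,σ) = -exp(-8σ)sin(2η) + exp(-32σ)sin(4η) + 3exp(-50σ)sin(5η).
Substituting back: w(x,t) = u(x - 2t, t).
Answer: w(x, t) = exp(-8t)sin(4t - 2x) - exp(-32t)sin(8t - 4x) - 3exp(-50t)sin(10t - 5x)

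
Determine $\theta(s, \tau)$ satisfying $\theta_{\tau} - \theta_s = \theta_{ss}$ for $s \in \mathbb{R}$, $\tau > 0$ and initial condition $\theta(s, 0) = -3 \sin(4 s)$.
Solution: Change to a moving frame: let $\eta = s + \tau$, $\sigma = \tau$ and write $\theta(s,\tau) = u(\eta,\sigma)$.
By the chain rule $\theta_{\tau} = u_{\sigma} + u_{\eta}$, $\theta_s = u_{\eta}$, $\theta_{ss} = u_{\eta\eta}$.
Then $\theta_{\tau} - \theta_s = u_{\sigma}$: the advection term cancels and the PDE becomes the heat equation $u_{\sigma} = u_{\eta\eta}$ on $\eta \in \mathbb{R}$.
Initial data: $u(\eta,0) = \theta(\eta,0) = -3 \sin(4 \eta)$.
On $\eta \in \mathbb{R}$ each mode satisfies $(\sin(n\eta))'' = -n^2 \sin(n\eta)$, so $e^{-n^2\sigma} \sin(n\eta)$ solves the heat equation; by superposition $u(\eta,\sigma) = \sum c_n e^{-n^2\sigma} \sin(n\eta)$.
Reading off the coefficients: $c_4=-3$, so $u(\eta,\sigma) = -3 e^{-16 \sigma} \sin(4 \eta)$.
Substituting back $\eta = s + \tau$, $\sigma = \tau$: $\theta(s,\tau) = u(s + \tau, \tau)$.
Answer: $\theta(s, \tau) = -3 e^{-16 \tau} \sin(4 \tau + 4 s)$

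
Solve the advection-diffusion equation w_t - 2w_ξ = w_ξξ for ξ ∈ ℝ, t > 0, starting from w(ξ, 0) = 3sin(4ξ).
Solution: Change to a moving frame: let η = ξ + 2t, σ = t and write w(ξ,t) = u(η,σ).
By the chain rule w_t = u_σ + 2u_η, w_ξ = u_η, w_ξξ = u_ηη.
Then w_t - 2w_ξ = u_σ: the advection term cancels and the PDE becomes the heat equation u_σ = u_ηη on η ∈ ℝ.
Initial data: u(η,0) = w(η,0) = 3sin(4η).
On η ∈ ℝ each mode satisfies (sin(nη))″ = -n² sin(nη), so exp(-n²σ) sin(nη) solves the heat equation; by superposition u(η,σ) = Σ c_n exp(-n²σ) sin(nη).
Reading off the coefficients: c_4=3, so u(η,σ) = 3exp(-16σ)sin(4η).
Substituting back η = ξ + 2t, σ = t: w(ξ,t) = u(ξ + 2t, t).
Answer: w(ξ, t) = 3exp(-16t)sin(8t + 4ξ)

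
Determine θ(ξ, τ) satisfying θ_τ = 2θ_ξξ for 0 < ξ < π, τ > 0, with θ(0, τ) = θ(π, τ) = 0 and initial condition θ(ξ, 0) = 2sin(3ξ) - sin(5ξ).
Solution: Using separation of variables θ = X(ξ)G(τ):
Eigenfunctions: sin(nξ), n = 1, 2, 3, ...
General solution: θ(ξ, τ) = Σ c_n sin(nξ) exp(-2n² τ)
Matching θ(ξ,0) = 2sin(3ξ) - sin(5ξ) term by term: c_3=2, c_5=-1.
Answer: θ(ξ, τ) = 2exp(-18τ)sin(3ξ) - exp(-50τ)sin(5ξ)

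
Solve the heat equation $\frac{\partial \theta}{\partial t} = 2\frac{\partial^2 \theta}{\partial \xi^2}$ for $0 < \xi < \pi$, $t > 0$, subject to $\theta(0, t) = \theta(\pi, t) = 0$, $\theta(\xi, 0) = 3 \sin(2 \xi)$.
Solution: Separating variables: $\theta = \sum c_n e^{-2n^2t} \sin(n\xi)$. From $\theta(\xi,0) = 3 \sin(2 \xi)$: $c_2=3$.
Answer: $\theta(\xi, t) = 3 e^{-8 t} \sin(2 \xi)$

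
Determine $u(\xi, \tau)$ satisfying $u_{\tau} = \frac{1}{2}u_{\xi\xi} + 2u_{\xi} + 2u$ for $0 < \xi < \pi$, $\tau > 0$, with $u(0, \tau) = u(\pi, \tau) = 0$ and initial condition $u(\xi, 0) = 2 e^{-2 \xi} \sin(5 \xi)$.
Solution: Substitute $u = e^{-2\xi}w$.
Then $u_{\xi} = e^{-2\xi}(w_{\xi} - 2w)$, $u_{\xi\xi} = e^{-2\xi}(w_{\xi\xi} - 4w_{\xi} + 4w)$, $u_{\tau} = e^{-2\xi}w_{\tau}$; substituting and dividing by $e^{-2\xi}$, the lower-order terms cancel: $w_{\tau} = \frac{1}{2}w_{\xi\xi}$ (standard heat equation).
Data for $w$: $w(\xi,0) = e^{2\xi}u(\xi,0) = 2 \sin(5 \xi)$. The boundary conditions carry over: $w(0,\tau) = w(\pi,\tau) = 0$.
Separating variables: $w = \sum c_n e^{-n^2\tau/2} \sin(n\xi)$. From $w(\xi,0) = 2 \sin(5 \xi)$: $c_5=2$.
So $w(\xi,\tau) = 2 e^{-25 \tau/2} \sin(5 \xi)$, and $u(\xi,\tau) = e^{-2\xi}w(\xi,\tau)$.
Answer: $u(\xi, \tau) = 2 e^{-25 \tau/2} e^{-2 \xi} \sin(5 \xi)$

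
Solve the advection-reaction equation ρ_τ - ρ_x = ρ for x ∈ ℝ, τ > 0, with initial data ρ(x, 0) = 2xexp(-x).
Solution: Substitute ρ = exp(-x)u, i.e. u = exp(x)ρ.
By the product rule, ρ_x = exp(-x)(u_x - u), ρ_τ = exp(-x)u_τ.
Substituting into the PDE and dividing by exp(-x): u_τ - (u_x - u) = u.
The lower-order terms cancel, leaving the standard advection equation u_τ - u_x = 0.
Initial data for u: u(x,0) = exp(x)ρ(x,0) = 2x.
Solve for u:
  By method of characteristics (waves move left with speed 1):
  Along characteristics x + τ = const, u is constant, so u(x,τ) = f(x + τ) with f = u(·, 0).
Hence u(x,τ) = 2x + 2τ.
Transform back: ρ(x,τ) = exp(-x)u(x,τ).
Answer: ρ(x, τ) = 2xexp(-x) + 2τexp(-x)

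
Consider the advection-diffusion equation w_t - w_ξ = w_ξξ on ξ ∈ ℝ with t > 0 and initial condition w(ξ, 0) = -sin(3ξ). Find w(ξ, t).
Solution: Moving frame: η = ξ + t, σ = t, w = u(η,σ), so w_t = u_σ + u_η and w_ξξ = u_ηη.
Hence w_t - w_ξ = u_σ and the PDE becomes the heat equation u_σ = u_ηη on η ∈ ℝ.
Initial data: u(η,0) = w(η,0) = -sin(3η). Each mode sin(nη) decays as exp(-n²σ) on ℝ, so u(η,σ) = Σ c_n exp(-n²σ) sin(nη) with c_3=-1: u(η,σ) = -exp(-9σ)sin(3η).
Substituting back: w(ξ,t) = u(ξ + t, t).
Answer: w(ξ, t) = -exp(-9t)sin(3t + 3ξ)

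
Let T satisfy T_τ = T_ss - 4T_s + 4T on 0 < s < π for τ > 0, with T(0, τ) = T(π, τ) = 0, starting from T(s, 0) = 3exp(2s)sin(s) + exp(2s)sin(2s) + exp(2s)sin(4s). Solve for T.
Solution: Substitute T = exp(2s)u.
Then T_s = exp(2s)(u_s + 2u), T_ss = exp(2s)(u_ss + 4u_s + 4u), T_τ = exp(2s)u_τ; substituting and dividing by exp(2s), the lower-order terms cancel: u_τ = u_ss (standard heat equation).
Data for u: u(s,0) = exp(-2s)T(s,0) = 3sin(s) + sin(2s) + sin(4s). The boundary conditions carry over: u(0,τ) = u(π,τ) = 0.
Separating variables: u = Σ c_n exp(-n²τ) sin(ns). From u(s,0) = 3sin(s) + sin(2s) + sin(4s): c_1=3, c_2=1, c_4=1.
So u(s,τ) = 3exp(-τ)sin(s) + exp(-4τ)sin(2s) + exp(-16τ)sin(4s), and T(s,τ) = exp(2s)u(s,τ).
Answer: T(s, τ) = 3exp(2s)exp(-τ)sin(s) + exp(2s)exp(-4τ)sin(2s) + exp(2s)exp(-16τ)sin(4s)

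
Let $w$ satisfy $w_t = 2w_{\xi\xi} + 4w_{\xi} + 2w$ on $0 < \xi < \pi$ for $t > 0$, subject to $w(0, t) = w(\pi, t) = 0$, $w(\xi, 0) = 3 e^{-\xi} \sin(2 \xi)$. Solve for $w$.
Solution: Substitute $w = e^{-\xi}u$.
Then $w_{\xi} = e^{-\xi}(u_{\xi} - u)$, $w_{\xi\xi} = e^{-\xi}(u_{\xi\xi} - 2u_{\xi} + u)$, $w_t = e^{-\xi}u_t$; substituting and dividing by $e^{-\xi}$, the lower-order terms cancel: $u_t = 2u_{\xi\xi}$ (standard heat equation).
Data for $u$: $u(\xi,0) = e^{\xi}w(\xi,0) = 3 \sin(2 \xi)$. The boundary conditions carry over: $u(0,t) = u(\pi,t) = 0$.
Separating variables: $u = \sum c_n e^{-2n^2t} \sin(n\xi)$. From $u(\xi,0) = 3 \sin(2 \xi)$: $c_2=3$.
So $u(\xi,t) = 3 e^{-8 t} \sin(2 \xi)$, and $w(\xi,t) = e^{-\xi}u(\xi,t)$.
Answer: $w(\xi, t) = 3 e^{-\xi} e^{-8 t} \sin(2 \xi)$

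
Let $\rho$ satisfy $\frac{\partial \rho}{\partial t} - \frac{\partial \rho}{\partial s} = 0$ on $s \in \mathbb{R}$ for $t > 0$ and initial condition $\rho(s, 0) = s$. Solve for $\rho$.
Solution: By method of characteristics (waves move left with speed 1):
Along characteristics $s + t =$ const, $\rho$ is constant, so $\rho(s,t) = f(s + t)$ with $f = \rho( \cdot , 0)$.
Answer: $\rho(s, t) = s + t$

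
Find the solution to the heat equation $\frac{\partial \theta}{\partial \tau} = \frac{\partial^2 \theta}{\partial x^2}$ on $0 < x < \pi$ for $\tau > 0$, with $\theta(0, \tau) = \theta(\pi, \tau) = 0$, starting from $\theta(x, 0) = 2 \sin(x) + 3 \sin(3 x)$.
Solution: Using separation of variables $\theta = X(x)G(\tau)$:
Eigenfunctions: $\sin(nx)$, $n = 1, 2, 3, \ldots$
General solution: $\theta(x, \tau) = \sum c_n \sin(nx) e^{-n^2 \tau}$
Matching $\theta(x,0) = 2 \sin(x) + 3 \sin(3 x)$ term by term: $c_1=2, c_3=3$.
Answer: $\theta(x, \tau) = 2 e^{-\tau} \sin(x) + 3 e^{-9 \tau} \sin(3 x)$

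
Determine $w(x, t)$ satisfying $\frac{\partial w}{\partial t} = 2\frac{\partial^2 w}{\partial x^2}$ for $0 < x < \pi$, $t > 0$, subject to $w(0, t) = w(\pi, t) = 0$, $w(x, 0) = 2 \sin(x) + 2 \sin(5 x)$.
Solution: Using separation of variables $w = X(x)T(t)$:
Eigenfunctions: $\sin(nx)$, $n = 1, 2, 3, \ldots$
General solution: $w(x, t) = \sum c_n \sin(nx) e^{-2n^2 t}$
Matching $w(x,0) = 2 \sin(x) + 2 \sin(5 x)$ term by term: $c_1=2, c_5=2$.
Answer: $w(x, t) = 2 e^{-2 t} \sin(x) + 2 e^{-50 t} \sin(5 x)$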